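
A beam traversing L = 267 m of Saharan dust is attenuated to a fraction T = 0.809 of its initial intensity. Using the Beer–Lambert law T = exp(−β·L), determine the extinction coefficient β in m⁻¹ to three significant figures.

0.000794 m⁻¹

Beer–Lambert: T = exp(−βL) ⇒ β = −ln(T)/L = −ln(0.809)/267 = 0.2120/267 = 0.0007938 m⁻¹.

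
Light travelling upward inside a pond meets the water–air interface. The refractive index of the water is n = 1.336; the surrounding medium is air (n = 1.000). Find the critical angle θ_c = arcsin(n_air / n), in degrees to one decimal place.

48.5°

sin θ_c = n_air / n = 1.000 / 1.336 = 0.7485.
θ_c = arcsin(0.7485) = 48.46°.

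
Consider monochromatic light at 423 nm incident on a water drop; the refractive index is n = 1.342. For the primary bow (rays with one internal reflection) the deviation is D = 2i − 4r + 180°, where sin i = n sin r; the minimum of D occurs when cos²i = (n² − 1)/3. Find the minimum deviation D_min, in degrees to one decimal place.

139.2°

cos²i = (1.80096 − 1)/3 = 0.26699; i = arccos(0.51671) = 58.888°.
sin r = sin 58.888°/1.342 = 0.63797; r = 39.641°.
D_min = 2·58.888° − 4·39.641° + 180° = 139.213°.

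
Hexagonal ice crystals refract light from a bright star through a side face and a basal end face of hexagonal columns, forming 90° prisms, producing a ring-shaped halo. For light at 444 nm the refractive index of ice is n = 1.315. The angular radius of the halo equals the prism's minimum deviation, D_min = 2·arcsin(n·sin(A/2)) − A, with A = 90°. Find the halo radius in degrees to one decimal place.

46.8°

n·sin(A/2) = 1.315 × sin 45° = 1.315 × 0.7071 = 0.9298.
D_min = 2·arcsin(0.9298) − 90° = 2 × 68.411° − 90° = 46.821°.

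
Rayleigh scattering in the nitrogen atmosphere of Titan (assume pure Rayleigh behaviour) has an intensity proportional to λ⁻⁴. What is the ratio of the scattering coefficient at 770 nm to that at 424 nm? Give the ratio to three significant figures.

0.0919

Rayleigh scattering ∝ λ⁻⁴, so the ratio of coefficients is the inverse fourth power of the wavelength ratio.
σ(770)/σ(424) = (424/770)⁴ = (0.5506)⁴ = 0.09194.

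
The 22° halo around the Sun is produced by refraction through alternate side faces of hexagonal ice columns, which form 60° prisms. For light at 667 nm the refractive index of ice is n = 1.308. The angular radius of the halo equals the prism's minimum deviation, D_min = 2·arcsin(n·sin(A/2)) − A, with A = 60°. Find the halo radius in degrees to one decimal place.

n·sin(A/2) = 1.308 × sin 30° = 1.308 × 0.5000 = 0.6540.
D_min = 2·arcsin(0.6540) − 60° = 2 × 40.844° − 60° = 21.688°.

21.7°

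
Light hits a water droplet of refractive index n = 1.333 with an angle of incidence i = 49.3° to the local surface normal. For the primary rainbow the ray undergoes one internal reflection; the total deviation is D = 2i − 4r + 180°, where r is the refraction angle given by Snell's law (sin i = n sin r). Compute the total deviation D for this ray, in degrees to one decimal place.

139.9°

sin r = sin 49.3° / 1.333 = 0.7581/1.333 = 0.5687; r = 34.66°.
D = 2·49.3° − 4·34.66° + 180° = 98.60° − 138.65° + 180° = 139.95°.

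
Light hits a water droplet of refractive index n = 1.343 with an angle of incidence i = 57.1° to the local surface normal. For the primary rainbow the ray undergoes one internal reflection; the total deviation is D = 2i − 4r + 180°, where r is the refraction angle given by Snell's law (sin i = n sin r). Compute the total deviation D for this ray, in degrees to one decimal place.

sin r = sin 57.1° / 1.343 = 0.8396/1.343 = 0.6252; r = 38.70°.
D = 2·57.1° − 4·38.70° + 180° = 114.20° − 154.78° + 180° = 139.42°.

139.4°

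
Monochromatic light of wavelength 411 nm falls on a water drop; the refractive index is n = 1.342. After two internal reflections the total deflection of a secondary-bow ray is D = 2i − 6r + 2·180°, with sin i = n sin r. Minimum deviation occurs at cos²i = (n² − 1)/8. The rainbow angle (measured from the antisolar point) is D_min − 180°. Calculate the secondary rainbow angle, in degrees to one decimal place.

53.2°

cos²i = (1.80096 − 1)/8 = 0.10012; i = arccos(0.31642) = 71.554°.
sin r = sin 71.554°/1.342 = 0.70687; r = 44.981°.
D_min = 2·71.554° − 6·44.981° + 360° = 233.222°.
Rainbow angle = D_min − 180° = 53.222°.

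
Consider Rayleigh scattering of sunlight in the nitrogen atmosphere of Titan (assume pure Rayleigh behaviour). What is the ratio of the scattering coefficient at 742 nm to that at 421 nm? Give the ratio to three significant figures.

Rayleigh scattering ∝ λ⁻⁴, so the ratio of coefficients is the inverse fourth power of the wavelength ratio.
σ(742)/σ(421) = (421/742)⁴ = (0.5674)⁴ = 0.1036.

0.104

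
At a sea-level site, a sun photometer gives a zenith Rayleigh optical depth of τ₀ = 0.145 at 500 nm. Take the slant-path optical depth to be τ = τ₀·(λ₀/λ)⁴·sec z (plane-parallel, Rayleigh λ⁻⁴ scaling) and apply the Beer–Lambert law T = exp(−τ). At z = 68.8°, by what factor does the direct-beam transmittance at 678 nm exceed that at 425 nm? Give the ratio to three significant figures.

Airmass: sec 68.8° = 2.7653.
τ(678 nm) = 0.145 × (500/678)⁴ × 2.7653 = 0.145 × 0.2958 × 2.7653 = 0.1186.
τ(425 nm) = 0.145 × (500/425)⁴ × 2.7653 = 0.145 × 1.9157 × 2.7653 = 0.7681.
T(678)/T(425) = exp(τ_B − τ_A) = exp(0.6495) = 1.9146.

1.91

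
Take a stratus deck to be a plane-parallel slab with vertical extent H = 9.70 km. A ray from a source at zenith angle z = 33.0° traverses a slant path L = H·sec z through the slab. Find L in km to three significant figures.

sec z = 1/cos 33.0° = 1.1924.
L = 9.70 × 1.1924 = 11.566 km.

11.6 km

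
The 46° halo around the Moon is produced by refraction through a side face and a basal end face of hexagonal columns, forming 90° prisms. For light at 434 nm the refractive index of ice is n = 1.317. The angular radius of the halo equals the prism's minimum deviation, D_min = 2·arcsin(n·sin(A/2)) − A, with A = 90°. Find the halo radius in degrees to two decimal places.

n·sin(A/2) = 1.317 × sin 45° = 1.317 × 0.7071 = 0.9313.
D_min = 2·arcsin(0.9313) − 90° = 2 × 68.632° − 90° = 47.264°.

47.26°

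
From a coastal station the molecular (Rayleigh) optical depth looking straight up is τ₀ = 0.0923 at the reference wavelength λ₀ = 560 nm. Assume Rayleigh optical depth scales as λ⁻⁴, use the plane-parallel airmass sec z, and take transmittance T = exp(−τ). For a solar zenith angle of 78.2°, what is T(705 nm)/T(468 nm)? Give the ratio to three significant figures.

Airmass: sec 78.2° = 4.8901.
τ(705 nm) = 0.0923 × (560/705)⁴ × 4.8901 = 0.0923 × 0.3981 × 4.8901 = 0.1797.
τ(468 nm) = 0.0923 × (560/468)⁴ × 4.8901 = 0.0923 × 2.0501 × 4.8901 = 0.9253.
T(705)/T(468) = exp(τ_B − τ_A) = exp(0.7456) = 2.1077.

2.11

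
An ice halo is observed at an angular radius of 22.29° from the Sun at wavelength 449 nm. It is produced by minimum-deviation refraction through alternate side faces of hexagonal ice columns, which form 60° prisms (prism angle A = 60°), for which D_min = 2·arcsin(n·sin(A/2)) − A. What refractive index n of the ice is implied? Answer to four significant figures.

1.316

Rearranging: n = sin((D_min + A)/2) / sin(A/2).
(D_min + A)/2 = (22.29° + 60°)/2 = 41.145°.
n = sin 41.145° / sin 30° = 0.6580 / 0.5000 = 1.3159.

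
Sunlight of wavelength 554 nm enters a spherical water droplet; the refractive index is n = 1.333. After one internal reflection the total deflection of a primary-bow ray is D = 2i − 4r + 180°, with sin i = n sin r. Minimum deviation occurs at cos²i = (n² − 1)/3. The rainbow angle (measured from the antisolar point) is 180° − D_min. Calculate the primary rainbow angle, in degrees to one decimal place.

42.1°

cos²i = (1.77689 − 1)/3 = 0.25896; i = arccos(0.50888) = 59.410°.
sin r = sin 59.410°/1.333 = 0.64579; r = 40.225°.
D_min = 2·59.410° − 4·40.225° + 180° = 137.922°.
Rainbow angle = 180° − D_min = 42.078°.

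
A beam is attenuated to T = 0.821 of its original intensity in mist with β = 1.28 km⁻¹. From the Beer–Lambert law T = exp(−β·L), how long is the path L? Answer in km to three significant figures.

0.154 km

Beer–Lambert: T = exp(−βL) ⇒ L = −ln(T)/β = −ln(0.821)/1.28 = 0.1972/1.28 = 0.1541 km.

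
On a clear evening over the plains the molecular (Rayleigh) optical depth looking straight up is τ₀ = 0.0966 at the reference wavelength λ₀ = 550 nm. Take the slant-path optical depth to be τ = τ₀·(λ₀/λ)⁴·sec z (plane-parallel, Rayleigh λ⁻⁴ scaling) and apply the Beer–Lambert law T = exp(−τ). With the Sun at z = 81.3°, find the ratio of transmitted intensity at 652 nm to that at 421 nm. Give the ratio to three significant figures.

4.65

Airmass: sec 81.3° = 6.6111.
τ(652 nm) = 0.0966 × (550/652)⁴ × 6.6111 = 0.0966 × 0.5064 × 6.6111 = 0.3234.
τ(421 nm) = 0.0966 × (550/421)⁴ × 6.6111 = 0.0966 × 2.9129 × 6.6111 = 1.8603.
T(652)/T(421) = exp(τ_B − τ_A) = exp(1.5369) = 4.6501.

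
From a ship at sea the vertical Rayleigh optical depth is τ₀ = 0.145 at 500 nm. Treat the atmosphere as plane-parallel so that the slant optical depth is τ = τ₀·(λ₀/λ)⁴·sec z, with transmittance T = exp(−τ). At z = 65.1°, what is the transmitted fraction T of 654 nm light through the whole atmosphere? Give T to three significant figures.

0.889

sec 65.1° = 2.3751.
τ = 0.145 × (500/654)⁴ × 2.3751 = 0.145 × 0.3416 × 2.3751 = 0.1177.
T = exp(−0.1177) = 0.8890.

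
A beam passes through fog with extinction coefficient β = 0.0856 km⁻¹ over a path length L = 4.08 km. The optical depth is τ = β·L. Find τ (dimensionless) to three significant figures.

0.349

τ = β·L = 0.0856 × 4.08 = 0.3492.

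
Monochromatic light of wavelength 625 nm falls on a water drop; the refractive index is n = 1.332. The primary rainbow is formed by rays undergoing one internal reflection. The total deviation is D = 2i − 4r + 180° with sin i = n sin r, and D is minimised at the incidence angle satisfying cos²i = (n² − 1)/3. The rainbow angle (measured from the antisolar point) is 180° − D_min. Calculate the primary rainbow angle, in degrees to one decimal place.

42.2°

cos²i = (1.77422 − 1)/3 = 0.25807; i = arccos(0.50801) = 59.469°.
sin r = sin 59.469°/1.332 = 0.64666; r = 40.290°.
D_min = 2·59.469° − 4·40.290° + 180° = 137.776°.
Rainbow angle = 180° − D_min = 42.224°.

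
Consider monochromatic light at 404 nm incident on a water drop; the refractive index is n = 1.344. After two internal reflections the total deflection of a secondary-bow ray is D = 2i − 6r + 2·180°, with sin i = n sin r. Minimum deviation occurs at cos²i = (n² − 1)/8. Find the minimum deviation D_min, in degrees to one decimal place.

233.7°

cos²i = (1.80634 − 1)/8 = 0.10079; i = arccos(0.31748) = 71.490°.
sin r = sin 71.490°/1.344 = 0.70555; r = 44.874°.
D_min = 2·71.490° − 6·44.874° + 360° = 233.733°.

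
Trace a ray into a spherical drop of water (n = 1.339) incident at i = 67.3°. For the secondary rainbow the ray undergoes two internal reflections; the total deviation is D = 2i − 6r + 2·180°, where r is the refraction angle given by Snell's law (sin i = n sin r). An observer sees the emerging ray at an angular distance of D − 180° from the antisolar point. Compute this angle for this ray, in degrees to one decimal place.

53.3°

sin r = sin 67.3° / 1.339 = 0.9225/1.339 = 0.6890; r = 43.55°.
D = 2·67.3° − 6·43.55° + 2·180° = 134.60° − 261.29° + 360° = 233.31°.
Angle from antisolar point = D − 180° = 53.31°.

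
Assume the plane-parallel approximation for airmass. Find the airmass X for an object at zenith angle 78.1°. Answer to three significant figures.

X = sec z = 1/cos 78.1° = 1/0.2062 = 4.8496.

4.85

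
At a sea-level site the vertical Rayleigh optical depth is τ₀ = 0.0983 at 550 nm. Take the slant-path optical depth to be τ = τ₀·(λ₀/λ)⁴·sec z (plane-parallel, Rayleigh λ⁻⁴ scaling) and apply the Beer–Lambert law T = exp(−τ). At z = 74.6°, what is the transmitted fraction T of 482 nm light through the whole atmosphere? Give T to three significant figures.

sec 74.6° = 3.7657.
τ = 0.0983 × (550/482)⁴ × 3.7657 = 0.0983 × 1.6954 × 3.7657 = 0.6276.
T = exp(−0.6276) = 0.5339.

0.534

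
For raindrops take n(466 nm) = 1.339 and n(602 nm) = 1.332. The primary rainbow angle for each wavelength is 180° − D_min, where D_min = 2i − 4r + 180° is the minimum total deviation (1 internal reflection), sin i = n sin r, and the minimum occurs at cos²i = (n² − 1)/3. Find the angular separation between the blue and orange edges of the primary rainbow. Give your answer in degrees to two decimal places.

1.01°

At 466 nm (n = 1.339): cos²i = 0.26431 → i = 59.062°, r = 39.834°, D_min = 138.786°, rainbow angle = 41.214°.
At 602 nm (n = 1.332): cos²i = 0.25807 → i = 59.469°, r = 40.290°, D_min = 137.776°, rainbow angle = 42.224°.
Angular width = |41.214° − 42.224°| = 1.010°.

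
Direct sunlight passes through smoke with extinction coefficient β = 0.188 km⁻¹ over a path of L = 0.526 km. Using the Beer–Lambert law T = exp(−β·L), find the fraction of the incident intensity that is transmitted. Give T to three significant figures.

τ = β·L = 0.188 × 0.526 = 0.0989.
T = exp(−0.0989) = 0.9058.

0.906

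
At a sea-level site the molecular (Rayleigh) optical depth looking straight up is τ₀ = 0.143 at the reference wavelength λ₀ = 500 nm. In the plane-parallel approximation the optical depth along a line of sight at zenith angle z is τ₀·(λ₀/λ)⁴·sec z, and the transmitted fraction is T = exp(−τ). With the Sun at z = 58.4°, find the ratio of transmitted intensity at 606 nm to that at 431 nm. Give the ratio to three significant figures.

Airmass: sec 58.4° = 1.9084.
τ(606 nm) = 0.143 × (500/606)⁴ × 1.9084 = 0.143 × 0.4634 × 1.9084 = 0.1265.
τ(431 nm) = 0.143 × (500/431)⁴ × 1.9084 = 0.143 × 1.8112 × 1.9084 = 0.4943.
T(606)/T(431) = exp(τ_B − τ_A) = exp(0.3678) = 1.4446.

1.44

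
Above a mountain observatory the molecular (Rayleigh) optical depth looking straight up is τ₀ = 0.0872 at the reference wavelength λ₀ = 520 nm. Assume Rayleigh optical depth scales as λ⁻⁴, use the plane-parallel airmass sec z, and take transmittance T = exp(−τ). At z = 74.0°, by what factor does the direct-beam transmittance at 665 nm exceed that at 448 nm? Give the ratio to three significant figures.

Airmass: sec 74.0° = 3.6280.
τ(665 nm) = 0.0872 × (520/665)⁴ × 3.6280 = 0.0872 × 0.3739 × 3.6280 = 0.1183.
τ(448 nm) = 0.0872 × (520/448)⁴ × 3.6280 = 0.0872 × 1.8151 × 3.6280 = 0.5742.
T(665)/T(448) = exp(τ_B − τ_A) = exp(0.4559) = 1.5777.

1.58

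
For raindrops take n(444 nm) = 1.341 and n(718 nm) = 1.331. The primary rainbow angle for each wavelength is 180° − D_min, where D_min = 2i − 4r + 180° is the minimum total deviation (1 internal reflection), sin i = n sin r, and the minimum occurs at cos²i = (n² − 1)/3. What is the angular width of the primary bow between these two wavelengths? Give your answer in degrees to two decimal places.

At 444 nm (n = 1.341): cos²i = 0.26609 → i = 58.946°, r = 39.705°, D_min = 139.071°, rainbow angle = 40.929°.
At 718 nm (n = 1.331): cos²i = 0.25719 → i = 59.527°, r = 40.356°, D_min = 137.630°, rainbow angle = 42.370°.
Angular width = |40.929° − 42.370°| = 1.441°.

1.44°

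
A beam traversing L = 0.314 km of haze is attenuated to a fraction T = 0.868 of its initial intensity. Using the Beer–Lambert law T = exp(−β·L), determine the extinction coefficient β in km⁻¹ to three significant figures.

0.451 km⁻¹

Beer–Lambert: T = exp(−βL) ⇒ β = −ln(T)/L = −ln(0.868)/0.314 = 0.1416/0.314 = 0.4508 km⁻¹.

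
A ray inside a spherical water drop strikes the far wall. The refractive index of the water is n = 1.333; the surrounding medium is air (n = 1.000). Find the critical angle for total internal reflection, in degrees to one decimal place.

sin θ_c = n_air / n = 1.000 / 1.333 = 0.7502.
θ_c = arcsin(0.7502) = 48.61°.

48.6°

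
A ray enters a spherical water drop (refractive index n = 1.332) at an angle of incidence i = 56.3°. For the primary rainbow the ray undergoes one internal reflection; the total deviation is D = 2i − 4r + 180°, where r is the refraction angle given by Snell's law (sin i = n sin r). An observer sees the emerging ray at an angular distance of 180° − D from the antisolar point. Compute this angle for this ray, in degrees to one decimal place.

42.0°

sin r = sin 56.3° / 1.332 = 0.8320/1.332 = 0.6246; r = 38.65°.
D = 2·56.3° − 4·38.65° + 180° = 112.60° − 154.61° + 180° = 137.99°.
Angle from antisolar point = 180° − D = 42.01°.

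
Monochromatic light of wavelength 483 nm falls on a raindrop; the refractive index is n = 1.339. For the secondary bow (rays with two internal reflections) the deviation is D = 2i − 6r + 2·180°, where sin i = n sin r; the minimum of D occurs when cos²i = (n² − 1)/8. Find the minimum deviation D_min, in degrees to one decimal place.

cos²i = (1.79292 − 1)/8 = 0.09912; i = arccos(0.31483) = 71.650°.
sin r = sin 71.650°/1.339 = 0.70885; r = 45.141°.
D_min = 2·71.650° − 6·45.141° + 360° = 232.451°.

232.5°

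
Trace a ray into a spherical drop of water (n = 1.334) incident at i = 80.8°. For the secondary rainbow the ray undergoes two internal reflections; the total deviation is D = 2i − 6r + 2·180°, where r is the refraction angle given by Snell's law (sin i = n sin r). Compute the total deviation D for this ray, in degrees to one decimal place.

sin r = sin 80.8° / 1.334 = 0.9871/1.334 = 0.7400; r = 47.73°.
D = 2·80.8° − 6·47.73° + 2·180° = 161.60° − 286.38° + 360° = 235.22°.

235.2°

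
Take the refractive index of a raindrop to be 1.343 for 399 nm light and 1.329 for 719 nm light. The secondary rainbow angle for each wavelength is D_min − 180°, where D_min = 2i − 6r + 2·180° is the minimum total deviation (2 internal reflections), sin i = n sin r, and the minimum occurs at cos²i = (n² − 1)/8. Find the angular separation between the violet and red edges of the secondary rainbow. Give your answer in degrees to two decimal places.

3.64°

At 399 nm (n = 1.343): cos²i = 0.10046 → i = 71.522°, r = 44.928°, D_min = 233.478°, rainbow angle = 53.478°.
At 719 nm (n = 1.329): cos²i = 0.09578 → i = 71.972°, r = 45.685°, D_min = 229.837°, rainbow angle = 49.837°.
Angular width = |53.478° − 49.837°| = 3.641°.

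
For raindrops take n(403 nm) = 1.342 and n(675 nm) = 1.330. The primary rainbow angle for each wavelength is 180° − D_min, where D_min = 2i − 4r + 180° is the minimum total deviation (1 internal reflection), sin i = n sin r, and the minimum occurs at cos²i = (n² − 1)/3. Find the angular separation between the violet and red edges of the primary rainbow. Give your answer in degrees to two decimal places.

1.73°

At 403 nm (n = 1.342): cos²i = 0.26699 → i = 58.888°, r = 39.641°, D_min = 139.213°, rainbow angle = 40.787°.
At 675 nm (n = 1.330): cos²i = 0.25630 → i = 59.585°, r = 40.422°, D_min = 137.484°, rainbow angle = 42.516°.
Angular width = |40.787° − 42.516°| = 1.729°.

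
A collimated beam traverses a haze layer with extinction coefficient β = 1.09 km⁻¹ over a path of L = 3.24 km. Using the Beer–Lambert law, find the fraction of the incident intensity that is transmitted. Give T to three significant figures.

τ = β·L = 1.09 × 3.24 = 3.5316.
T = exp(−3.5316) = 0.0293.

0.0293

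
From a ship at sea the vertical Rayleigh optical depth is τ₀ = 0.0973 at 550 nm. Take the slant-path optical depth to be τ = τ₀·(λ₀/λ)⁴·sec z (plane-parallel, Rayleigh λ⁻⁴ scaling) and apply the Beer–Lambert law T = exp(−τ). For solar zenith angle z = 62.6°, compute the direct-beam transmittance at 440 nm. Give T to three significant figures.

0.597

sec 62.6° = 2.1730.
τ = 0.0973 × (550/440)⁴ × 2.1730 = 0.0973 × 2.4414 × 2.1730 = 0.5162.
T = exp(−0.5162) = 0.5968.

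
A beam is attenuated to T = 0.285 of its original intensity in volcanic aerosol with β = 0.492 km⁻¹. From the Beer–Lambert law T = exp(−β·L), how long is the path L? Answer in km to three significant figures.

2.55 km

Beer–Lambert: T = exp(−βL) ⇒ L = −ln(T)/β = −ln(0.285)/0.492 = 1.2553/0.492 = 2.551 km.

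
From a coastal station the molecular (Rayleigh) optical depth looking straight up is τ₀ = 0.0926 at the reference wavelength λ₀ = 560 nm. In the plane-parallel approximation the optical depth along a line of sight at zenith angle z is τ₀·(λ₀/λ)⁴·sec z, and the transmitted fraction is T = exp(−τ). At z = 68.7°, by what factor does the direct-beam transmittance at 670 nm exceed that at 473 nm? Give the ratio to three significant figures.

1.46

Airmass: sec 68.7° = 2.7529.
τ(670 nm) = 0.0926 × (560/670)⁴ × 2.7529 = 0.0926 × 0.4880 × 2.7529 = 0.1244.
τ(473 nm) = 0.0926 × (560/473)⁴ × 2.7529 = 0.0926 × 1.9648 × 2.7529 = 0.5009.
T(670)/T(473) = exp(τ_B − τ_A) = exp(0.3764) = 1.4571.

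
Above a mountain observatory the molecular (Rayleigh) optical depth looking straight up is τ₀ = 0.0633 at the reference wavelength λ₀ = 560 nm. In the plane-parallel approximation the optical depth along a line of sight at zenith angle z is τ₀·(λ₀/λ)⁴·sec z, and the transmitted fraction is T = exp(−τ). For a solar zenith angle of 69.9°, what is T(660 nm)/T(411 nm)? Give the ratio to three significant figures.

1.71

Airmass: sec 69.9° = 2.9099.
τ(660 nm) = 0.0633 × (560/660)⁴ × 2.9099 = 0.0633 × 0.5183 × 2.9099 = 0.0955.
τ(411 nm) = 0.0633 × (560/411)⁴ × 2.9099 = 0.0633 × 3.4466 × 2.9099 = 0.6348.
T(660)/T(411) = exp(τ_B − τ_A) = exp(0.5394) = 1.7149.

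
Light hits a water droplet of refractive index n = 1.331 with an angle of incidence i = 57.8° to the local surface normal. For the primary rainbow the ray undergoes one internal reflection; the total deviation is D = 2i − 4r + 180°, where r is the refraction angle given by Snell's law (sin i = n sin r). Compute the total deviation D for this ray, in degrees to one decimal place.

sin r = sin 57.8° / 1.331 = 0.8462/1.331 = 0.6358; r = 39.48°.
D = 2·57.8° − 4·39.48° + 180° = 115.60° − 157.90° + 180° = 137.70°.

137.7°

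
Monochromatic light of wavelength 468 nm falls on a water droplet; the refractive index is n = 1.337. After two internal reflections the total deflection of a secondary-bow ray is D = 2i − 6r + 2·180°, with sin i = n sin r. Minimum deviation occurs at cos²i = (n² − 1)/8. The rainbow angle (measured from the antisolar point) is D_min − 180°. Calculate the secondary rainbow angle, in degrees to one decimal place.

51.9°

cos²i = (1.78757 − 1)/8 = 0.09845; i = arccos(0.31376) = 71.714°.
sin r = sin 71.714°/1.337 = 0.71017; r = 45.249°.
D_min = 2·71.714° − 6·45.249° + 360° = 231.934°.
Rainbow angle = D_min − 180° = 51.934°.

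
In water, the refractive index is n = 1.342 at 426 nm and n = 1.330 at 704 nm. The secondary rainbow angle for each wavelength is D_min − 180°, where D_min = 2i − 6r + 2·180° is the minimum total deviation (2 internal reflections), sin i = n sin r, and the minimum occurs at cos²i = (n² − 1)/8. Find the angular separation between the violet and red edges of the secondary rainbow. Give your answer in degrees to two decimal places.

3.12°

At 426 nm (n = 1.342): cos²i = 0.10012 → i = 71.554°, r = 44.981°, D_min = 233.222°, rainbow angle = 53.222°.
At 704 nm (n = 1.330): cos²i = 0.09611 → i = 71.940°, r = 45.630°, D_min = 230.101°, rainbow angle = 50.101°.
Angular width = |53.222° − 50.101°| = 3.121°.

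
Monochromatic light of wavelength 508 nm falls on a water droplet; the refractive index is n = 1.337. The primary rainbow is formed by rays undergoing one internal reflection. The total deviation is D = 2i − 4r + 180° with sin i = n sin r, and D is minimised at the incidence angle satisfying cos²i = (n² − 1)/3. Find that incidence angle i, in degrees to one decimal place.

59.2°

cos²i = (1.337² − 1)/3 = (1.78757 − 1)/3 = 0.26252.
cos i = 0.51237, so i = 59.178°.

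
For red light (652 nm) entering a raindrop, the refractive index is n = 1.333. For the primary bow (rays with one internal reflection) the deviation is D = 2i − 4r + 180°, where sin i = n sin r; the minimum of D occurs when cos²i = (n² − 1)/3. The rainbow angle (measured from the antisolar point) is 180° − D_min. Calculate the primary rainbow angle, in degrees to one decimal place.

cos²i = (1.77689 − 1)/3 = 0.25896; i = arccos(0.50888) = 59.410°.
sin r = sin 59.410°/1.333 = 0.64579; r = 40.225°.
D_min = 2·59.410° − 4·40.225° + 180° = 137.922°.
Rainbow angle = 180° − D_min = 42.078°.

42.1°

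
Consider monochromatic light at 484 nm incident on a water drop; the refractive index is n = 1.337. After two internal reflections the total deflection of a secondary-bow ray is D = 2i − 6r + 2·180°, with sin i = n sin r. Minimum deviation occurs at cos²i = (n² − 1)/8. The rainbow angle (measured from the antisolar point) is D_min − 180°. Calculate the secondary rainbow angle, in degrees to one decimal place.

51.9°

cos²i = (1.78757 − 1)/8 = 0.09845; i = arccos(0.31376) = 71.714°.
sin r = sin 71.714°/1.337 = 0.71017; r = 45.249°.
D_min = 2·71.714° − 6·45.249° + 360° = 231.934°.
Rainbow angle = D_min − 180° = 51.934°.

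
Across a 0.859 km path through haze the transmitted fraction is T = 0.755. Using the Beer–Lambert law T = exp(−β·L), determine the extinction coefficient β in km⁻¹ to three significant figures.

Beer–Lambert: T = exp(−βL) ⇒ β = −ln(T)/L = −ln(0.755)/0.859 = 0.2810/0.859 = 0.3272 km⁻¹.

0.327 km⁻¹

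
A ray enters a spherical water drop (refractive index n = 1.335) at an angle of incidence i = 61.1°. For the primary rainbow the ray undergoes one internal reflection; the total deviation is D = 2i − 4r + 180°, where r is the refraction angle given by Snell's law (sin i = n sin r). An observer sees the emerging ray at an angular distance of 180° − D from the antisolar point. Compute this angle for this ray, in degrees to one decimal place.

sin r = sin 61.1° / 1.335 = 0.8755/1.335 = 0.6558; r = 40.98°.
D = 2·61.1° − 4·40.98° + 180° = 122.20° − 163.91° + 180° = 138.29°.
Angle from antisolar point = 180° − D = 41.71°.

41.7°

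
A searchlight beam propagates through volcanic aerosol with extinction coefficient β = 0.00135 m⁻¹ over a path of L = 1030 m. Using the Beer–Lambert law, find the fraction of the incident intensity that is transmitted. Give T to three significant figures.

0.249

τ = β·L = 0.00135 × 1030 = 1.3905.
T = exp(−1.3905) = 0.2490.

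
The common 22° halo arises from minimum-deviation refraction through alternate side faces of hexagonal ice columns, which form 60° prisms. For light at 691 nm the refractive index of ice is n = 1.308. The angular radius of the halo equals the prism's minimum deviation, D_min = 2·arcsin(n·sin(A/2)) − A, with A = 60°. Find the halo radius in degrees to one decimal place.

n·sin(A/2) = 1.308 × sin 30° = 1.308 × 0.5000 = 0.6540.
D_min = 2·arcsin(0.6540) − 60° = 2 × 40.844° − 60° = 21.688°.

21.7°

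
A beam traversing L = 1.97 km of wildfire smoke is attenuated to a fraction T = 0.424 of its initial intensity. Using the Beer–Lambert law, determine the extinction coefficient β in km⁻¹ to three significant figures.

Beer–Lambert: T = exp(−βL) ⇒ β = −ln(T)/L = −ln(0.424)/1.97 = 0.8580/1.97 = 0.4355 km⁻¹.

0.436 km⁻¹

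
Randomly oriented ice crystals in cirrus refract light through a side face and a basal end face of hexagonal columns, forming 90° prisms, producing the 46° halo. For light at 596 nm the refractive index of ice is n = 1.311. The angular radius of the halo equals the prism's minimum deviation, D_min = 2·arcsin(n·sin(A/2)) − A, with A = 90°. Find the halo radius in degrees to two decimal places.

45.95°

n·sin(A/2) = 1.311 × sin 45° = 1.311 × 0.7071 = 0.9270.
D_min = 2·arcsin(0.9270) − 90° = 2 × 67.974° − 90° = 45.949°.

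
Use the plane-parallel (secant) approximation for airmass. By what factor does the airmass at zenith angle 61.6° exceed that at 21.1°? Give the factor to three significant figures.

X(61.6°)/X(21.1°) = sec 61.6° / sec 21.1° = cos 21.1° / cos 61.6° = 0.9330/0.4756 = 1.9615.

1.96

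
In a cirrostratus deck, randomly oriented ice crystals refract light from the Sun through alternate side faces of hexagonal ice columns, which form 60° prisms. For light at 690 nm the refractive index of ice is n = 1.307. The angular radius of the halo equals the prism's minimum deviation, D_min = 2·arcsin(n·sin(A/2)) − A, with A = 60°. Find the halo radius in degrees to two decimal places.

21.61°

n·sin(A/2) = 1.307 × sin 30° = 1.307 × 0.5000 = 0.6535.
D_min = 2·arcsin(0.6535) − 60° = 2 × 40.806° − 60° = 21.612°.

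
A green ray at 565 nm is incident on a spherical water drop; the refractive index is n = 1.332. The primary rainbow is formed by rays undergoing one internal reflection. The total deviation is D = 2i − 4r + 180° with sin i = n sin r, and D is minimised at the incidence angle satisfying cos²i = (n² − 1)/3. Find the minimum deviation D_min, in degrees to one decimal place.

cos²i = (1.77422 − 1)/3 = 0.25807; i = arccos(0.50801) = 59.469°.
sin r = sin 59.469°/1.332 = 0.64666; r = 40.290°.
D_min = 2·59.469° − 4·40.290° + 180° = 137.776°.

137.8°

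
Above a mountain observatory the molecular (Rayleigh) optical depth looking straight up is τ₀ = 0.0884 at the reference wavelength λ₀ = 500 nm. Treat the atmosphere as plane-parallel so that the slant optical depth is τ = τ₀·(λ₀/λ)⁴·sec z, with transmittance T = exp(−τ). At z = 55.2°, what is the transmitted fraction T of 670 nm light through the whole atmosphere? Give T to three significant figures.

0.953

sec 55.2° = 1.7522.
τ = 0.0884 × (500/670)⁴ × 1.7522 = 0.0884 × 0.3102 × 1.7522 = 0.0480.
T = exp(−0.0480) = 0.9531.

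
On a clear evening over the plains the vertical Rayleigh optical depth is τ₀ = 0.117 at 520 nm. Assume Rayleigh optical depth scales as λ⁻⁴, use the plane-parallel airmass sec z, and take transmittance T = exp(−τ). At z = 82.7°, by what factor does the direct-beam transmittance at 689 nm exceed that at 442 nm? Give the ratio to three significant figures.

4.33

Airmass: sec 82.7° = 7.8700.
τ(689 nm) = 0.117 × (520/689)⁴ × 7.8700 = 0.117 × 0.3244 × 7.8700 = 0.2987.
τ(442 nm) = 0.117 × (520/442)⁴ × 7.8700 = 0.117 × 1.9157 × 7.8700 = 1.7639.
T(689)/T(442) = exp(τ_B − τ_A) = exp(1.4652) = 4.3284.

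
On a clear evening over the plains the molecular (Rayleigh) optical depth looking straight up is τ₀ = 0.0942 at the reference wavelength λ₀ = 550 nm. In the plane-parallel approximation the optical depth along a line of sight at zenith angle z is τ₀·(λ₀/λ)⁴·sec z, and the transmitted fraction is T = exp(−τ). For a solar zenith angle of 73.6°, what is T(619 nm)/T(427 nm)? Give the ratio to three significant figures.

Airmass: sec 73.6° = 3.5418.
τ(619 nm) = 0.0942 × (550/619)⁴ × 3.5418 = 0.0942 × 0.6233 × 3.5418 = 0.2080.
τ(427 nm) = 0.0942 × (550/427)⁴ × 3.5418 = 0.0942 × 2.7526 × 3.5418 = 0.9184.
T(619)/T(427) = exp(τ_B − τ_A) = exp(0.7104) = 2.0348.

2.03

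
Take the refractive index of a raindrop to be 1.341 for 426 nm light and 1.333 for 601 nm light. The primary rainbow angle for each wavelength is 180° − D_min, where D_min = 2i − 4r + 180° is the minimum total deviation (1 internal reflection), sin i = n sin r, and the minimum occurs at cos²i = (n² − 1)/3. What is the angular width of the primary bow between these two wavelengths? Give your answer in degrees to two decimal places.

1.15°

At 426 nm (n = 1.341): cos²i = 0.26609 → i = 58.946°, r = 39.705°, D_min = 139.071°, rainbow angle = 40.929°.
At 601 nm (n = 1.333): cos²i = 0.25896 → i = 59.410°, r = 40.225°, D_min = 137.922°, rainbow angle = 42.078°.
Angular width = |40.929° − 42.078°| = 1.149°.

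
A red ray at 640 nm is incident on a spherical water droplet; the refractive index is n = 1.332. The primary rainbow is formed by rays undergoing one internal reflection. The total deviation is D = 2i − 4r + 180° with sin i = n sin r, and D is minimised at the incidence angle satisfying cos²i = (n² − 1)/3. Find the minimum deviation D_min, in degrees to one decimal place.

137.8°

cos²i = (1.77422 − 1)/3 = 0.25807; i = arccos(0.50801) = 59.469°.
sin r = sin 59.469°/1.332 = 0.64666; r = 40.290°.
D_min = 2·59.469° − 4·40.290° + 180° = 137.776°.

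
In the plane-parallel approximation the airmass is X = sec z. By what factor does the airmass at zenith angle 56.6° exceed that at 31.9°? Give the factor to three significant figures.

X(56.6°)/X(31.9°) = sec 56.6° / sec 31.9° = cos 31.9° / cos 56.6° = 0.8490/0.5505 = 1.5422.

1.54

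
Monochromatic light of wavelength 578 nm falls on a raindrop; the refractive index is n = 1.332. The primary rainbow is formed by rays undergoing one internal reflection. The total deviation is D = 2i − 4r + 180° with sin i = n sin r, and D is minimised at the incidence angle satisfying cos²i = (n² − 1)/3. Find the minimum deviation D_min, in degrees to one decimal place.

cos²i = (1.77422 − 1)/3 = 0.25807; i = arccos(0.50801) = 59.469°.
sin r = sin 59.469°/1.332 = 0.64666; r = 40.290°.
D_min = 2·59.469° − 4·40.290° + 180° = 137.776°.

137.8°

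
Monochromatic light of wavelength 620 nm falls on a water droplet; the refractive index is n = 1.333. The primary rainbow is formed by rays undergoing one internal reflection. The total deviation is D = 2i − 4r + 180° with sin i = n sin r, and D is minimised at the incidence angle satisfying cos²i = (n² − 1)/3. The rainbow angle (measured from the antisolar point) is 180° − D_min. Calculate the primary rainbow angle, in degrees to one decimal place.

cos²i = (1.77689 − 1)/3 = 0.25896; i = arccos(0.50888) = 59.410°.
sin r = sin 59.410°/1.333 = 0.64579; r = 40.225°.
D_min = 2·59.410° − 4·40.225° + 180° = 137.922°.
Rainbow angle = 180° − D_min = 42.078°.

42.1°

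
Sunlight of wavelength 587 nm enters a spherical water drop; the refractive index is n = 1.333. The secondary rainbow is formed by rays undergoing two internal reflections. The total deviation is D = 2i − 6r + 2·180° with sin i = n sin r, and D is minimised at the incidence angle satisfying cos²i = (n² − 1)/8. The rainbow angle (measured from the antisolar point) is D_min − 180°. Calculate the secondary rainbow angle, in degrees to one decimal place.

cos²i = (1.77689 − 1)/8 = 0.09711; i = arccos(0.31163) = 71.843°.
sin r = sin 71.843°/1.333 = 0.71283; r = 45.466°.
D_min = 2·71.843° − 6·45.466° + 360° = 230.891°.
Rainbow angle = D_min − 180° = 50.891°.

50.9°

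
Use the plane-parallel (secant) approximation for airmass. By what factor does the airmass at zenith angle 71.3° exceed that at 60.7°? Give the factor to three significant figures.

1.53

X(71.3°)/X(60.7°) = sec 71.3° / sec 60.7° = cos 60.7° / cos 71.3° = 0.4894/0.3206 = 1.5264.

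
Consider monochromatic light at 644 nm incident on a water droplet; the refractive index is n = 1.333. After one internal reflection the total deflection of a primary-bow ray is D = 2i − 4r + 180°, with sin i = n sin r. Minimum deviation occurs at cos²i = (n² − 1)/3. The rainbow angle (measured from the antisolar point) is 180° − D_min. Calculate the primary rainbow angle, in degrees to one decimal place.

42.1°

cos²i = (1.77689 − 1)/3 = 0.25896; i = arccos(0.50888) = 59.410°.
sin r = sin 59.410°/1.333 = 0.64579; r = 40.225°.
D_min = 2·59.410° − 4·40.225° + 180° = 137.922°.
Rainbow angle = 180° − D_min = 42.078°.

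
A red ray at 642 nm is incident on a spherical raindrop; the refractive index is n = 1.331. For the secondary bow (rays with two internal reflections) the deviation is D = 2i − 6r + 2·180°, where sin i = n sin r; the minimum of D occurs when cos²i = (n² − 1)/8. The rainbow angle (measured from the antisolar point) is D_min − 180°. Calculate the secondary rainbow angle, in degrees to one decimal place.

cos²i = (1.77156 − 1)/8 = 0.09645; i = arccos(0.31056) = 71.907°.
sin r = sin 71.907°/1.331 = 0.71417; r = 45.575°.
D_min = 2·71.907° − 6·45.575° + 360° = 230.365°.
Rainbow angle = D_min − 180° = 50.365°.

50.4°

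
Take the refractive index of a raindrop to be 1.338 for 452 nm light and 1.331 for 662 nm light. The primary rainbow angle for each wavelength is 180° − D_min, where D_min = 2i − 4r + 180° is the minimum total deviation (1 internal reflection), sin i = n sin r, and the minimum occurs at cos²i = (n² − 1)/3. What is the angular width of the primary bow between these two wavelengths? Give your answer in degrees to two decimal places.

1.01°

At 452 nm (n = 1.338): cos²i = 0.26341 → i = 59.120°, r = 39.899°, D_min = 138.643°, rainbow angle = 41.357°.
At 662 nm (n = 1.331): cos²i = 0.25719 → i = 59.527°, r = 40.356°, D_min = 137.630°, rainbow angle = 42.370°.
Angular width = |41.357° − 42.370°| = 1.013°.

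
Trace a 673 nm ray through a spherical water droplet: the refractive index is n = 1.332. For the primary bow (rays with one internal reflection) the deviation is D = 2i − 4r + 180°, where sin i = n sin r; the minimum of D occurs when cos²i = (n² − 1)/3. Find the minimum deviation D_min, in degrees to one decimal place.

cos²i = (1.77422 − 1)/3 = 0.25807; i = arccos(0.50801) = 59.469°.
sin r = sin 59.469°/1.332 = 0.64666; r = 40.290°.
D_min = 2·59.469° − 4·40.290° + 180° = 137.776°.

137.8°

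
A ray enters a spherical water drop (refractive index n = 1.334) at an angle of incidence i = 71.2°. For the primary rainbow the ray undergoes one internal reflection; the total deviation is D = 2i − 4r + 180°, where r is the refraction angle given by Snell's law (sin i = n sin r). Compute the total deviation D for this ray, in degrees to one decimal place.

141.6°

sin r = sin 71.2° / 1.334 = 0.9466/1.334 = 0.7096; r = 45.20°.
D = 2·71.2° − 4·45.20° + 180° = 142.40° − 180.82° + 180° = 141.58°.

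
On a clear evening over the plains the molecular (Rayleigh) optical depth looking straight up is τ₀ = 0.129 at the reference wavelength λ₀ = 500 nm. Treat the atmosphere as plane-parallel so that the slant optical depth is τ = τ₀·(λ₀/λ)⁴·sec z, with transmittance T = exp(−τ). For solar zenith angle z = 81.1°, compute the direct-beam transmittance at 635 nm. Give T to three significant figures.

sec 81.1° = 6.4637.
τ = 0.129 × (500/635)⁴ × 6.4637 = 0.129 × 0.3844 × 6.4637 = 0.3205.
T = exp(−0.3205) = 0.7258.

0.726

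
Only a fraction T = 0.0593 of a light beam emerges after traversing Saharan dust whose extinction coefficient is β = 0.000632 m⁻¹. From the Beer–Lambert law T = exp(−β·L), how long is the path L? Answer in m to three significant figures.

Beer–Lambert: T = exp(−βL) ⇒ L = −ln(T)/β = −ln(0.0593)/0.000632 = 2.8251/0.000632 = 4470 m.

4470 m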